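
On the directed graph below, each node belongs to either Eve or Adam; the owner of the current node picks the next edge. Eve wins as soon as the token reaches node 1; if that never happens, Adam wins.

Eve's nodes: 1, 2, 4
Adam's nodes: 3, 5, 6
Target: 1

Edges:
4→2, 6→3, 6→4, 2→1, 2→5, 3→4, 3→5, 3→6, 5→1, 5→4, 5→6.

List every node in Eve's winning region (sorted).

1, 2, 4

A0 = {1}
A1: add {2} — 2 (Eve) has 2→1.
A2: add {4} — 4 (Eve) has 4→2.
A3 = A2; e.g. 3 (Adam) can still go to 5. Fixed point.
Eve's winning region = {1, 2, 4}.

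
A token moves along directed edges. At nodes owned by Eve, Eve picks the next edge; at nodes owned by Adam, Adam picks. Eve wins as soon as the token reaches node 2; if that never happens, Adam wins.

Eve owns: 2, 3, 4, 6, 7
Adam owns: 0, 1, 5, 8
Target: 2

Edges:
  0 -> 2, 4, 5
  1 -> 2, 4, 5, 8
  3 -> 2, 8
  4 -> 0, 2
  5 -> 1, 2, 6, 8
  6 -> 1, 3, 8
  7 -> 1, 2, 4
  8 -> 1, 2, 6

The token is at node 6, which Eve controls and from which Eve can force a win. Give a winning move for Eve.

A0 = {2}
A1: add {3, 4, 7} — 3 (Eve) has 3→2; 4 (Eve) has 4→2; 7 (Eve) has 7→2.
A2: add {6} — 6 (Eve) has 6→3.
A3 = A2; e.g. 0 (Adam) can still go to 5. Fixed point.
From 6, successor 3 is in the attractor (rank 1); the other successors 1, 8 are not.

3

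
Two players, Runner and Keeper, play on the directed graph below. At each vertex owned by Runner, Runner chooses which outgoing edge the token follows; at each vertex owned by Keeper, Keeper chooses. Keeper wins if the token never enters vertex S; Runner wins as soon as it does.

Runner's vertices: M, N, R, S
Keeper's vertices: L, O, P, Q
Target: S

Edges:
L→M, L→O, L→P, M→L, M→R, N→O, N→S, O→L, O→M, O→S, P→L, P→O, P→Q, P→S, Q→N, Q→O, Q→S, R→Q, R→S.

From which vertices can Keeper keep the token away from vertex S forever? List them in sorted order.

L, O, P, Q

A0 = {S}
A1: add {N, R} — N (Runner) has N→S; R (Runner) has R→S.
A2: add {M} — M (Runner) has M→R.
A3 = A2; e.g. L (Keeper) can still go to O. Fixed point.
Runner's attractor = {M, N, R, S}; Keeper avoids the target exactly from the complement.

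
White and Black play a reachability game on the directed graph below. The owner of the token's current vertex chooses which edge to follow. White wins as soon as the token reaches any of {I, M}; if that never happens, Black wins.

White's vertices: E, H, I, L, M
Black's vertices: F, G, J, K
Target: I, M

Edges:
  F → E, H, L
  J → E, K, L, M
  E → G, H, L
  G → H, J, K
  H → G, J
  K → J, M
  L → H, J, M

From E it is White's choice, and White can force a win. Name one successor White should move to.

A0 = {I, M}
A1: add {L} — L (White) has L→M.
A2: add {E} — E (White) has E→L.
A3 = A2; e.g. F (Black) can still go to H. Fixed point.
From E, successor L is in the attractor (rank 1); the other successors G, H are not.

L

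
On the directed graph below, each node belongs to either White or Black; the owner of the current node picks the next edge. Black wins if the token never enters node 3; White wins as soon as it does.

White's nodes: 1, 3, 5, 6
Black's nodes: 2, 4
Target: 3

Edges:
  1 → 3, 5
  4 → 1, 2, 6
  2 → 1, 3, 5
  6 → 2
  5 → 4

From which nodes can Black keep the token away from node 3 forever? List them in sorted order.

2, 4, 5, 6

A0 = {3}
A1: add {1} — 1 (White) has 1→3.
A2 = A1; e.g. 2 (Black) can still go to 5. Fixed point.
White's attractor = {1, 3}; Black avoids the target exactly from the complement.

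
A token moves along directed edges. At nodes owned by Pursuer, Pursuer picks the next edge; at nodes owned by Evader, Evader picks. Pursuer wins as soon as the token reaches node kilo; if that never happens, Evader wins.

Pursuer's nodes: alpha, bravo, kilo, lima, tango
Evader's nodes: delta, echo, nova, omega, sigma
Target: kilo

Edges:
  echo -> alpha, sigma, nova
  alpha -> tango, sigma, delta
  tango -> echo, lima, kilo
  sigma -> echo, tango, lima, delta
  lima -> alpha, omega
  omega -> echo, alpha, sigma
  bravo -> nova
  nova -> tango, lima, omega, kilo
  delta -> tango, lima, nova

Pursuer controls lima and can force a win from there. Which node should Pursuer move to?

alpha

A0 = {kilo}
A1: add {tango} — tango (Pursuer) has tango→kilo.
A2: add {alpha} — alpha (Pursuer) has alpha→tango.
A3: add {lima} — lima (Pursuer) has lima→alpha.
A4 = A3; e.g. echo (Evader) can still go to sigma. Fixed point.
From lima, successor alpha is in the attractor (rank 2); the other successor omega is not.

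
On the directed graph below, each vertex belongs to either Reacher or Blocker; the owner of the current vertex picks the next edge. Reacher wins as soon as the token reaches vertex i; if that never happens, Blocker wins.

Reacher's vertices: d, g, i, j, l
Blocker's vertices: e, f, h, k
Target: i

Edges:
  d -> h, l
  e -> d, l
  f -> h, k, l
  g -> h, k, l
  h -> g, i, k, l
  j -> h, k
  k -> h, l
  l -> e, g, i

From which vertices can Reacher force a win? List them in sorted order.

d, e, g, i, l

A0 = {i}
A1: add {l} — l (Reacher) has l→i.
A2: add {d, g} — d (Reacher) has d→l; g (Reacher) has g→l.
A3: add {e} — e (Blocker): all of {d, l} already in.
A4 = A3; e.g. f (Blocker) can still go to h. Fixed point.
Reacher's winning region = {d, e, g, i, l}.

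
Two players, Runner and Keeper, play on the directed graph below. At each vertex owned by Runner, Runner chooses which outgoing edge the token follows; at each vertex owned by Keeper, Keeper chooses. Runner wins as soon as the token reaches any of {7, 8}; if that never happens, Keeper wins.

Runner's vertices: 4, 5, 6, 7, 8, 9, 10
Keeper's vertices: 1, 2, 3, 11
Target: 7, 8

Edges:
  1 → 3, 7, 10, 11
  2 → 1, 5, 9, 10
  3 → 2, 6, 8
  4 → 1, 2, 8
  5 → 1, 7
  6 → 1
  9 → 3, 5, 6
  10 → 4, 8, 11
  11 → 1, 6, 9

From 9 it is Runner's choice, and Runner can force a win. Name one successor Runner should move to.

A0 = {7, 8}
A1: add {4, 5, 10} — 4 (Runner) has 4→8; 5 (Runner) has 5→7; 10 (Runner) has 10→8.
A2: add {9} — 9 (Runner) has 9→5.
A3 = A2; e.g. 1 (Keeper) can still go to 3. Fixed point.
From 9, successor 5 is in the attractor (rank 1); the other successors 3, 6 are not.

5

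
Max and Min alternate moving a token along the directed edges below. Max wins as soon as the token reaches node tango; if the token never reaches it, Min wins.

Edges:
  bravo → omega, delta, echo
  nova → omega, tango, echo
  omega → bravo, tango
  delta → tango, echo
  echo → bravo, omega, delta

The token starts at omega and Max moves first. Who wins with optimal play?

Max

Track states (vertex, player-to-move).
A0 = {(tango,Max), (tango,Min)}
A1: add {(nova,Max), (omega,Max), (delta,Max)}.
(omega,Max) ∈ A1 ⇒ Max forces the target.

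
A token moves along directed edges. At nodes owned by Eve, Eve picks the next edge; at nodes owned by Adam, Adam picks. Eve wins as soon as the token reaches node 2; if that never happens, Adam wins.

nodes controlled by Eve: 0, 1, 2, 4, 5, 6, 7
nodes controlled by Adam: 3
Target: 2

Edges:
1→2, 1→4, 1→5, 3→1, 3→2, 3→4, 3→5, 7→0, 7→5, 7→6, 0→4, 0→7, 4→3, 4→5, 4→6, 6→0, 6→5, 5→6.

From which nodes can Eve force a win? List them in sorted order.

A0 = {2}
A1: add {1} — 1 (Eve) has 1→2.
A2 = A1; e.g. 0 (Eve) has no edge into A1. Fixed point.
Eve's winning region = {1, 2}.

1, 2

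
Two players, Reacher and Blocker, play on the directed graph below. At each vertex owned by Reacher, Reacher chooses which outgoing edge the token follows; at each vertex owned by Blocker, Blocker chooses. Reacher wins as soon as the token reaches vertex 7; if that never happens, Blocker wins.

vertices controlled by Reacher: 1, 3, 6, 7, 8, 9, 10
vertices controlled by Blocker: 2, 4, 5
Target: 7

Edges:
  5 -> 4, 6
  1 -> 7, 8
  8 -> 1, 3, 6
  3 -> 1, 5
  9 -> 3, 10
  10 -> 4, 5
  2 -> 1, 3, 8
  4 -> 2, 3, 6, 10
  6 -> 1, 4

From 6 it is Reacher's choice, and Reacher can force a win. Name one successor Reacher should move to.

A0 = {7}
A1: add {1} — 1 (Reacher) has 1→7.
A2: add {3, 6, 8} — 3 (Reacher) has 3→1; 6 (Reacher) has 6→1; 8 (Reacher) has 8→1.
A3: add {2, 9} — 2 (Blocker): all of {1, 3, 8} already in; 9 (Reacher) has 9→3.
A4 = A3; e.g. 4 (Blocker) can still go to 10. Fixed point.
From 6, successor 1 is in the attractor (rank 1); the other successor 4 is not.

1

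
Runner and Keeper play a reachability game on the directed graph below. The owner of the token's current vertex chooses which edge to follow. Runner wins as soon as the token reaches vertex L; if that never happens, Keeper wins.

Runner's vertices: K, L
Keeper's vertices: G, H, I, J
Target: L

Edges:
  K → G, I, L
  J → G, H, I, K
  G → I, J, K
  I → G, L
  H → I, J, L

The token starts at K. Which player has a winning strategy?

A0 = {L}
A1: add {K} — K (Runner) has K→L.
A2 = A1; e.g. G (Keeper) can still go to I. Fixed point.
K ∈ A1, so Runner can force the target.

Runner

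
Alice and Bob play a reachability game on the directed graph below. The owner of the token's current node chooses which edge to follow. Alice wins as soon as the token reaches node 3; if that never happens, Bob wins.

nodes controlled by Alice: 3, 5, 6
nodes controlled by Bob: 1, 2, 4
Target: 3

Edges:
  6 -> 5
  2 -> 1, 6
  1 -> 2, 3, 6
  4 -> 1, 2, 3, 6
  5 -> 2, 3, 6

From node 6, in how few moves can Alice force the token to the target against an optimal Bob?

2

A0 = {3}
A1: add {5} — 5 (Alice) has 5→3.
A2: add {6} — 6 (Alice) has 6→5.
A3 = A2; e.g. 1 (Bob) can still go to 2. Fixed point.
6 enters the attractor at level 2, so Alice can force the target in 2 moves from there.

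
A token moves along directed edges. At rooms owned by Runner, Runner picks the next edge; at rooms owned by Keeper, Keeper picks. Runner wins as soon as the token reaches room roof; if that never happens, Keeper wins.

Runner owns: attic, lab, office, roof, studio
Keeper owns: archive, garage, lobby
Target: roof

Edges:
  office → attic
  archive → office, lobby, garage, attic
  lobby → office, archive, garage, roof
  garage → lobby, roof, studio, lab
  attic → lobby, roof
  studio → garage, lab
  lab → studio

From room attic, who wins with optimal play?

Runner

A0 = {roof}
A1: add {attic} — attic (Runner) has attic→roof.
attic ∈ A1, so Runner can force the target.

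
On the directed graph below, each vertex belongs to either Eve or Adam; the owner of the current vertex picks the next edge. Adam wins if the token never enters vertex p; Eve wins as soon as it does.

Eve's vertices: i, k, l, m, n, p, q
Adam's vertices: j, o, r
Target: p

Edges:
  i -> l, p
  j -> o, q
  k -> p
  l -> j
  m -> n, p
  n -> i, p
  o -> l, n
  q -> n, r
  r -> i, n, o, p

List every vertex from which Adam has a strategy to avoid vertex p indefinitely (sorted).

j, l, o, r

A0 = {p}
A1: add {i, k, m, n} — i (Eve) has i→p; k (Eve) has k→p; m (Eve) has m→p; n (Eve) has n→p.
A2: add {q} — q (Eve) has q→n.
A3 = A2; e.g. j (Adam) can still go to o. Fixed point.
Eve's attractor = {i, k, m, n, p, q}; Adam avoids the target exactly from the complement.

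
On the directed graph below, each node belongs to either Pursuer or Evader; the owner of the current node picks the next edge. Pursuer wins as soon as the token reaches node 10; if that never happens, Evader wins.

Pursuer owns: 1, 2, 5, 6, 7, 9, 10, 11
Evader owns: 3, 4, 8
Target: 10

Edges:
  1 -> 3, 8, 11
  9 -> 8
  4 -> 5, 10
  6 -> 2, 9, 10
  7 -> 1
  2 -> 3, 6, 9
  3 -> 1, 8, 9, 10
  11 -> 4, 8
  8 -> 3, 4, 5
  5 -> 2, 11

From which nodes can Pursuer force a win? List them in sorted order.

1, 2, 4, 5, 6, 7, 10, 11

A0 = {10}
A1: add {6} — 6 (Pursuer) has 6→10.
A2: add {2} — 2 (Pursuer) has 2→6.
A3: add {5} — 5 (Pursuer) has 5→2.
A4: add {4} — 4 (Evader): all of {5, 10} already in.
A5: add {11} — 11 (Pursuer) has 11→4.
A6: add {1} — 1 (Pursuer) has 1→11.
A7: add {7} — 7 (Pursuer) has 7→1.
A8 = A7; e.g. 3 (Evader) can still go to 8. Fixed point.
Pursuer's winning region = {1, 2, 4, 5, 6, 7, 10, 11}.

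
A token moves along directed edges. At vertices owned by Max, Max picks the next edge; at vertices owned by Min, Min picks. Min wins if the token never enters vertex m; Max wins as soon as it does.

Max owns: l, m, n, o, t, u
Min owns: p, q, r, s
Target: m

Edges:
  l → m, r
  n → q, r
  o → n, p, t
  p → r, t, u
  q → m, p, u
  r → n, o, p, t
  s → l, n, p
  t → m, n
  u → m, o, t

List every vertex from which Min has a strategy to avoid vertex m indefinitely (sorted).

n, p, q, r, s

A0 = {m}
A1: add {l, t, u} — l (Max) has l→m; t (Max) has t→m; u (Max) has u→m.
A2: add {o} — o (Max) has o→t.
A3 = A2; e.g. n (Max) has no edge into A2. Fixed point.
Max's attractor = {l, m, o, t, u}; Min avoids the target exactly from the complement.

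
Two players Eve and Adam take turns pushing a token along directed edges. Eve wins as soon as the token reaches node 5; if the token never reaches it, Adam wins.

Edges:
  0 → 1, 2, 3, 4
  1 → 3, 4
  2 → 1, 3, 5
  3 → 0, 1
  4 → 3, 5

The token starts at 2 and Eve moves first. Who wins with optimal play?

Track states (vertex, player-to-move).
A0 = {(5,Eve), (5,Adam)}
A1: add {(2,Eve), (4,Eve)}.
(2,Eve) ∈ A1 ⇒ Eve forces the target.

Eve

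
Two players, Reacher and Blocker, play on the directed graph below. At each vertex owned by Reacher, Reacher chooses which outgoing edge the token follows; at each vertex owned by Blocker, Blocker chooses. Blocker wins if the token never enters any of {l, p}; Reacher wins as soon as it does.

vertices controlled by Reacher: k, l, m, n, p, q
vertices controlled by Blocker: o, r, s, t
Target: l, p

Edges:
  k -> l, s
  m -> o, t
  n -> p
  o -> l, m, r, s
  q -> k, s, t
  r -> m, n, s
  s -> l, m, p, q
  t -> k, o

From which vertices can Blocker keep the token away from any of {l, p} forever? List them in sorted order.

A0 = {l, p}
A1: add {k, n} — k (Reacher) has k→l; n (Reacher) has n→p.
A2: add {q} — q (Reacher) has q→k.
A3 = A2; e.g. m (Reacher) has no edge into A2. Fixed point.
Reacher's attractor = {k, l, n, p, q}; Blocker avoids the target exactly from the complement.

m, o, r, s, t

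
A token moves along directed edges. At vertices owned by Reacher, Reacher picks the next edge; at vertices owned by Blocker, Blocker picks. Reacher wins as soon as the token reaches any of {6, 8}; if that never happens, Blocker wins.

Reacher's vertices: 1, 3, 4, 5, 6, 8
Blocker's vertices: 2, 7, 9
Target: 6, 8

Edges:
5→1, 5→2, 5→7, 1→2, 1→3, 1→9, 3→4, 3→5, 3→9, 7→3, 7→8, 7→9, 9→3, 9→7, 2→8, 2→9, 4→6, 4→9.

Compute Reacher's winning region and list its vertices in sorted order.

A0 = {6, 8}
A1: add {4} — 4 (Reacher) has 4→6.
A2: add {3} — 3 (Reacher) has 3→4.
A3: add {1} — 1 (Reacher) has 1→3.
A4: add {5} — 5 (Reacher) has 5→1.
A5 = A4; e.g. 2 (Blocker) can still go to 9. Fixed point.
Reacher's winning region = {1, 3, 4, 5, 6, 8}.

1, 3, 4, 5, 6, 8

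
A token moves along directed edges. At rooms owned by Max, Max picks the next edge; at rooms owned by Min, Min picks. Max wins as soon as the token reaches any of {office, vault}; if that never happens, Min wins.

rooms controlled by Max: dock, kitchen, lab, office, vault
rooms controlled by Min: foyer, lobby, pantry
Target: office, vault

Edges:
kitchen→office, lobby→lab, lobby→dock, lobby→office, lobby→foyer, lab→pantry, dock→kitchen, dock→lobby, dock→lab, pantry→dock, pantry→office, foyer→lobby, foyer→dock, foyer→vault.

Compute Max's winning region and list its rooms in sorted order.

dock, kitchen, lab, office, pantry, vault

A0 = {office, vault}
A1: add {kitchen} — kitchen (Max) has kitchen→office.
A2: add {dock} — dock (Max) has dock→kitchen.
A3: add {pantry} — pantry (Min): all of {dock, office} already in.
A4: add {lab} — lab (Max) has lab→pantry.
A5 = A4; e.g. lobby (Min) can still go to foyer. Fixed point.
Max's winning region = {dock, kitchen, lab, office, pantry, vault}.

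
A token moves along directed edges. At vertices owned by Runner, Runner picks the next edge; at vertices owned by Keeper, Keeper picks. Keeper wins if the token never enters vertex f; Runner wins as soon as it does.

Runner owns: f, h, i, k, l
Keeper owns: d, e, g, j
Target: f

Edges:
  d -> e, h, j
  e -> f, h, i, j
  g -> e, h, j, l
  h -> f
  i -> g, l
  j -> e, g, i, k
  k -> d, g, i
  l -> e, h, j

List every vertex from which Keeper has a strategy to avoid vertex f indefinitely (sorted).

d, e, g, j

A0 = {f}
A1: add {h} — h (Runner) has h→f.
A2: add {l} — l (Runner) has l→h.
A3: add {i} — i (Runner) has i→l.
A4: add {k} — k (Runner) has k→i.
A5 = A4; e.g. d (Keeper) can still go to e. Fixed point.
Runner's attractor = {f, h, i, k, l}; Keeper avoids the target exactly from the complement.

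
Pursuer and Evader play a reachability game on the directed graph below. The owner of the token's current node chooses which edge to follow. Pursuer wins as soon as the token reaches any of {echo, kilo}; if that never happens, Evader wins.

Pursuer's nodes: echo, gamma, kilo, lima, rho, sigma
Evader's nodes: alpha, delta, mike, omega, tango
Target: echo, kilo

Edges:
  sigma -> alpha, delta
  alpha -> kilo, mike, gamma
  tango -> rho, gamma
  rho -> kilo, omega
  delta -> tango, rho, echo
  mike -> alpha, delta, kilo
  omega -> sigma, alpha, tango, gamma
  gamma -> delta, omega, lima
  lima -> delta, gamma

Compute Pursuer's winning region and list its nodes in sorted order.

A0 = {echo, kilo}
A1: add {rho} — rho (Pursuer) has rho→kilo.
A2 = A1; e.g. sigma (Pursuer) has no edge into A1. Fixed point.
Pursuer's winning region = {echo, kilo, rho}.

echo, kilo, rho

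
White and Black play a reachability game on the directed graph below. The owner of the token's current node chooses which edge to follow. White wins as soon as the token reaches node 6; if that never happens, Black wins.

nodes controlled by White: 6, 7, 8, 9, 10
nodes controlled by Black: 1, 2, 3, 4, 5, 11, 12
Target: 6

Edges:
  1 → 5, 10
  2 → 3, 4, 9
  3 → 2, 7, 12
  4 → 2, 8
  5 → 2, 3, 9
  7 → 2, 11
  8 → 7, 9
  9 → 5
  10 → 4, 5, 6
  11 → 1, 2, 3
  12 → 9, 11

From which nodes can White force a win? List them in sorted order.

6, 10

A0 = {6}
A1: add {10} — 10 (White) has 10→6.
A2 = A1; e.g. 1 (Black) can still go to 5. Fixed point.
White's winning region = {6, 10}.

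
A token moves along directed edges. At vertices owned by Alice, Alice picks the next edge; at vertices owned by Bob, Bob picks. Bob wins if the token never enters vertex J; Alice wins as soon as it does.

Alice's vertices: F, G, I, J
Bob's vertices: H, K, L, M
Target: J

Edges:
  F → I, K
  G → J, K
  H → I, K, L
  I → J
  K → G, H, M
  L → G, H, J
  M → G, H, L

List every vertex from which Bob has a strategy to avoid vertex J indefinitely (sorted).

H, K, L, M

A0 = {J}
A1: add {G, I} — G (Alice) has G→J; I (Alice) has I→J.
A2: add {F} — F (Alice) has F→I.
A3 = A2; e.g. H (Bob) can still go to K. Fixed point.
Alice's attractor = {F, G, I, J}; Bob avoids the target exactly from the complement.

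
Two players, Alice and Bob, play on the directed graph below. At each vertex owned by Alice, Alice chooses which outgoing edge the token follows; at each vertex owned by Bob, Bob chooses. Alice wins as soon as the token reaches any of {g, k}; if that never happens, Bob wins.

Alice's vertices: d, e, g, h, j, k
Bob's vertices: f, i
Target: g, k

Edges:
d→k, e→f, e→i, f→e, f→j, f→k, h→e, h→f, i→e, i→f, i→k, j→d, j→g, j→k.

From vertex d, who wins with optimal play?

Alice

A0 = {g, k}
A1: add {d, j} — d (Alice) has d→k; j (Alice) has j→g.
A2 = A1; e.g. e (Alice) has no edge into A1. Fixed point.
d ∈ A1, so Alice can force the target.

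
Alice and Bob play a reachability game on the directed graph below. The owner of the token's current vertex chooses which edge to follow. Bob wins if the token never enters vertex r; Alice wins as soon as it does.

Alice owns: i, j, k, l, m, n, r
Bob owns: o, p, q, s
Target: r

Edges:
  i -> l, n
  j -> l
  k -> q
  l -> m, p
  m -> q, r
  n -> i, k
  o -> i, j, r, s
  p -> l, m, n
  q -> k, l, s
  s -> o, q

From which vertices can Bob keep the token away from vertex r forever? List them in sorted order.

k, o, q, s

A0 = {r}
A1: add {m} — m (Alice) has m→r.
A2: add {l} — l (Alice) has l→m.
A3: add {i, j} — i (Alice) has i→l; j (Alice) has j→l.
A4: add {n} — n (Alice) has n→i.
A5: add {p} — p (Bob): all of {l, m, n} already in.
A6 = A5; e.g. k (Alice) has no edge into A5. Fixed point.
Alice's attractor = {i, j, l, m, n, p, r}; Bob avoids the target exactly from the complement.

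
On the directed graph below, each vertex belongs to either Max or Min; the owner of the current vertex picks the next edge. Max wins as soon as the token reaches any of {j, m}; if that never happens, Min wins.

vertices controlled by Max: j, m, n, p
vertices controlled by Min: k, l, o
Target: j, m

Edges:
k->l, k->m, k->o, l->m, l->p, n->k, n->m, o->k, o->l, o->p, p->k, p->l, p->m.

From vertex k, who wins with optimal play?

A0 = {j, m}
A1: add {n, p} — n (Max) has n→m; p (Max) has p→m.
A2: add {l} — l (Min): all of {m, p} already in.
A3 = A2; e.g. k (Min) can still go to o. Fixed point.
k never enters the attractor, so Min can avoid the target forever.

Min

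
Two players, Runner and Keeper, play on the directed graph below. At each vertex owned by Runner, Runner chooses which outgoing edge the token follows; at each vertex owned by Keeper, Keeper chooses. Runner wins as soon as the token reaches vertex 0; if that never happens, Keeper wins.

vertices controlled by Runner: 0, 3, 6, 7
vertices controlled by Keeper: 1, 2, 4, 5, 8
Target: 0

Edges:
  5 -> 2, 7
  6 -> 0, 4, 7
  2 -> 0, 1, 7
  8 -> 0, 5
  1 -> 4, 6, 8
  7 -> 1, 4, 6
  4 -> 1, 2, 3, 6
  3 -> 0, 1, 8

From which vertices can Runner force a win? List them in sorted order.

A0 = {0}
A1: add {3, 6} — 3 (Runner) has 3→0; 6 (Runner) has 6→0.
A2: add {7} — 7 (Runner) has 7→6.
A3 = A2; e.g. 1 (Keeper) can still go to 4. Fixed point.
Runner's winning region = {0, 3, 6, 7}.

0, 3, 6, 7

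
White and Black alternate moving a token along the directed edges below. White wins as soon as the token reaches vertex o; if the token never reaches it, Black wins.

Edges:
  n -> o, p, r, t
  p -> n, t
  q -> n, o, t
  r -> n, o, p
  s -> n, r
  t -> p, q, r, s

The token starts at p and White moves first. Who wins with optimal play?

Black

Track states (vertex, player-to-move).
A0 = {(o,White), (o,Black)}
A1: add {(n,White), (q,White), (r,White)}.
A2: add {(s,Black)}.
A3: add {(t,White)}.
A4: add {(p,Black), (q,Black)}.
A5 = A4; e.g. (n,Black) stays out. (p,White) never enters ⇒ Black avoids the target.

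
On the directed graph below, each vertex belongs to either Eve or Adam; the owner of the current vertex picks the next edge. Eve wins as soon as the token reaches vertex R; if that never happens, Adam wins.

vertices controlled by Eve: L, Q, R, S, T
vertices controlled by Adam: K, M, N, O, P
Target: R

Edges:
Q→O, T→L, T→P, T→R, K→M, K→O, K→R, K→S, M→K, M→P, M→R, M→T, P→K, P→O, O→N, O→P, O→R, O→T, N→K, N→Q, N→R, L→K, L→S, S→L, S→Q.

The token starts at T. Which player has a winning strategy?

Eve

A0 = {R}
A1: add {T} — T (Eve) has T→R.
A2 = A1; e.g. K (Adam) can still go to M. Fixed point.
T ∈ A1, so Eve can force the target.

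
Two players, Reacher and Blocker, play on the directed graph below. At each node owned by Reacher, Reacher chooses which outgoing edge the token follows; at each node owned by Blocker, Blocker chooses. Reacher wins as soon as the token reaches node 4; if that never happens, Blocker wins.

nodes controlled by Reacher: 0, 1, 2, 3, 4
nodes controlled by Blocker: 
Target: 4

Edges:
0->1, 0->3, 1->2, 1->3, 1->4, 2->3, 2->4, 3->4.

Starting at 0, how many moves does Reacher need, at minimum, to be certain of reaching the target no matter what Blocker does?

A0 = {4}
A1: add {1, 2, 3} — 1 (Reacher) has 1→4; 2 (Reacher) has 2→4; 3 (Reacher) has 3→4.
A2: add {0} — 0 (Reacher) has 0→1.
A2 = all vertices. Fixed point.
0 enters the attractor at level 2, so Reacher can force the target in 2 moves from there.

2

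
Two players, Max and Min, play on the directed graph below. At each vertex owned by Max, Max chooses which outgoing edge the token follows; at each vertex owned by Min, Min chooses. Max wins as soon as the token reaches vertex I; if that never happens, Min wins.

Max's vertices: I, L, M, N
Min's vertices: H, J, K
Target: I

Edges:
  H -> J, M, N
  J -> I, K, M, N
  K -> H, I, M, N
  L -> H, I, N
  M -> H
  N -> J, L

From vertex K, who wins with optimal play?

Min

A0 = {I}
A1: add {L} — L (Max) has L→I.
A2: add {N} — N (Max) has N→L.
A3 = A2; e.g. H (Min) can still go to J. Fixed point.
K never enters the attractor, so Min can avoid the target forever.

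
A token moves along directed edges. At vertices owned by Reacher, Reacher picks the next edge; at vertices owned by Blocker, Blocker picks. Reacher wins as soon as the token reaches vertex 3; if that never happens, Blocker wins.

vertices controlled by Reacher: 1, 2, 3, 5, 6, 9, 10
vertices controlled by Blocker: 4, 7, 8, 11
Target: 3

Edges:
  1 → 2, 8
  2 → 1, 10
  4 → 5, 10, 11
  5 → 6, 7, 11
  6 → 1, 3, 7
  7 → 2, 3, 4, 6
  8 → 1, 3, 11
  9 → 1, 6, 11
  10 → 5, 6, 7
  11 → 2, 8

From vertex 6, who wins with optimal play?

A0 = {3}
A1: add {6} — 6 (Reacher) has 6→3.
6 ∈ A1, so Reacher can force the target.

Reacher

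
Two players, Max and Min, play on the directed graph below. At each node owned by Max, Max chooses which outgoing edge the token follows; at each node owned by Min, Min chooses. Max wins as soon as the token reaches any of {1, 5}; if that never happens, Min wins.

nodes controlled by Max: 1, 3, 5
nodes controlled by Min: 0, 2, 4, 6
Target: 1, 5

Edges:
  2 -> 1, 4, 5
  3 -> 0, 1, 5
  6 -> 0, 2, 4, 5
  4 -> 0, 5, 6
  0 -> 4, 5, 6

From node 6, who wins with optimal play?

A0 = {1, 5}
A1: add {3} — 3 (Max) has 3→1.
A2 = A1; e.g. 0 (Min) can still go to 4. Fixed point.
6 never enters the attractor, so Min can avoid the target forever.

Min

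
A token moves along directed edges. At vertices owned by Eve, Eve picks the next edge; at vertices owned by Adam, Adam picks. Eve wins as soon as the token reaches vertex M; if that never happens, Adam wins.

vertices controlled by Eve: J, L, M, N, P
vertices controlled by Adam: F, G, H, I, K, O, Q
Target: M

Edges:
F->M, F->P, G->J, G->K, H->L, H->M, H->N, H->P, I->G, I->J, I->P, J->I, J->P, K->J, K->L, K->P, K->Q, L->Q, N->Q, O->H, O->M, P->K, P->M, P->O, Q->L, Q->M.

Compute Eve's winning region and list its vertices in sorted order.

F, J, M, P

A0 = {M}
A1: add {P} — P (Eve) has P→M.
A2: add {F, J} — F (Adam): all of {M, P} already in; J (Eve) has J→P.
A3 = A2; e.g. G (Adam) can still go to K. Fixed point.
Eve's winning region = {F, J, M, P}.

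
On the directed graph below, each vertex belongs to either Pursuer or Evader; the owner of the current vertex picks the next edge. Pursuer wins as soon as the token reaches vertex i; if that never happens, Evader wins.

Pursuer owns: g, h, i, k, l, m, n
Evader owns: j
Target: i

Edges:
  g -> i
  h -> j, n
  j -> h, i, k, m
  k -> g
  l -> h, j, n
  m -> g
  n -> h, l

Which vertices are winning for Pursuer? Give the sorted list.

A0 = {i}
A1: add {g} — g (Pursuer) has g→i.
A2: add {k, m} — k (Pursuer) has k→g; m (Pursuer) has m→g.
A3 = A2; e.g. h (Pursuer) has no edge into A2. Fixed point.
Pursuer's winning region = {g, i, k, m}.

g, i, k, m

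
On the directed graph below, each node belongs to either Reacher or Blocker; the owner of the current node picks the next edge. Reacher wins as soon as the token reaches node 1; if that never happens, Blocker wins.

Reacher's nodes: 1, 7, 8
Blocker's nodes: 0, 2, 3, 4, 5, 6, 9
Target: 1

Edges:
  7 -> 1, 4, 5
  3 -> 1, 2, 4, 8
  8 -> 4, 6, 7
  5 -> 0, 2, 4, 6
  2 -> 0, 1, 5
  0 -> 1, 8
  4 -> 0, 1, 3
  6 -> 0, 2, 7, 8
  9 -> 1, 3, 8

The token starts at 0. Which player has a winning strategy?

A0 = {1}
A1: add {7} — 7 (Reacher) has 7→1.
A2: add {8} — 8 (Reacher) has 8→7.
A3: add {0} — 0 (Blocker): all of {1, 8} already in.
A4 = A3; e.g. 2 (Blocker) can still go to 5. Fixed point.
0 ∈ A3, so Reacher can force the target.

Reacher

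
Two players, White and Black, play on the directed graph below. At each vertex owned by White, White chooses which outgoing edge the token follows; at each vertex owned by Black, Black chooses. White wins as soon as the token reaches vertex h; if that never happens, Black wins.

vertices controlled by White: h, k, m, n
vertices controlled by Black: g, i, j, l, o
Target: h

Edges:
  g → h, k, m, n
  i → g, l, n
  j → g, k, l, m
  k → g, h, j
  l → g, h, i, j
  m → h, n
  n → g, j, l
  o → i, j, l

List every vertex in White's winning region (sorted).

h, k, m

A0 = {h}
A1: add {k, m} — k (White) has k→h; m (White) has m→h.
A2 = A1; e.g. g (Black) can still go to n. Fixed point.
White's winning region = {h, k, m}.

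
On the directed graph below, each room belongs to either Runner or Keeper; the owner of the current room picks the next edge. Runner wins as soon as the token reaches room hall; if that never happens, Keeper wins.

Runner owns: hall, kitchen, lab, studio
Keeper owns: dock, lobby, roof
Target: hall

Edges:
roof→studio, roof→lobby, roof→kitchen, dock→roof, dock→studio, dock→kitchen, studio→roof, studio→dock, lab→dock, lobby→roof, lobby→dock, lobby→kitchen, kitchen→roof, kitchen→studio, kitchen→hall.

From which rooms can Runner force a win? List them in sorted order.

hall, kitchen

A0 = {hall}
A1: add {kitchen} — kitchen (Runner) has kitchen→hall.
A2 = A1; e.g. roof (Keeper) can still go to studio. Fixed point.
Runner's winning region = {hall, kitchen}.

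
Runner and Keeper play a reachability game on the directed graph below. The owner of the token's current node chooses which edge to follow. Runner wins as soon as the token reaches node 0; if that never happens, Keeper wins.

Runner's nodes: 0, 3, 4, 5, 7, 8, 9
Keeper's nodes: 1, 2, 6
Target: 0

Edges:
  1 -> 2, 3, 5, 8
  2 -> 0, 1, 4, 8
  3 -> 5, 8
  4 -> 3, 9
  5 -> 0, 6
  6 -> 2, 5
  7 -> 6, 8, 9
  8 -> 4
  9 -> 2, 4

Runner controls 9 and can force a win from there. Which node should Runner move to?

A0 = {0}
A1: add {5} — 5 (Runner) has 5→0.
A2: add {3} — 3 (Runner) has 3→5.
A3: add {4} — 4 (Runner) has 4→3.
A4: add {8, 9} — 8 (Runner) has 8→4; 9 (Runner) has 9→4.
A5: add {7} — 7 (Runner) has 7→8.
A6 = A5; e.g. 1 (Keeper) can still go to 2. Fixed point.
From 9, successor 4 is in the attractor (rank 3); the other successor 2 is not.

4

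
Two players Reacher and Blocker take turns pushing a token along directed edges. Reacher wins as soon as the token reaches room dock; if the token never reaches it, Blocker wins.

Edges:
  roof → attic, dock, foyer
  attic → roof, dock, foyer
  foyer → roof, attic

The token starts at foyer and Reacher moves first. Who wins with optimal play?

Track states (vertex, player-to-move).
A0 = {(dock,Reacher), (dock,Blocker)}
A1: add {(roof,Reacher), (attic,Reacher)}.
A2: add {(foyer,Blocker)}.
A3 = A2; e.g. (roof,Blocker) stays out. (foyer,Reacher) never enters ⇒ Blocker avoids the target.

Blocker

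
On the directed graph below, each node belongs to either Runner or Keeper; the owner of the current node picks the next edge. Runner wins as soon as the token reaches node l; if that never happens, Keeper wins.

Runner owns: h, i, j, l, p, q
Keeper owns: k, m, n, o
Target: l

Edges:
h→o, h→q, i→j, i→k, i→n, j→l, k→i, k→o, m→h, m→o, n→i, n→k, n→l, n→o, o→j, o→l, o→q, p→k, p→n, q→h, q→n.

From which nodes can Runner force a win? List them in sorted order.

A0 = {l}
A1: add {j} — j (Runner) has j→l.
A2: add {i} — i (Runner) has i→j.
A3 = A2; e.g. h (Runner) has no edge into A2. Fixed point.
Runner's winning region = {i, j, l}.

i, j, l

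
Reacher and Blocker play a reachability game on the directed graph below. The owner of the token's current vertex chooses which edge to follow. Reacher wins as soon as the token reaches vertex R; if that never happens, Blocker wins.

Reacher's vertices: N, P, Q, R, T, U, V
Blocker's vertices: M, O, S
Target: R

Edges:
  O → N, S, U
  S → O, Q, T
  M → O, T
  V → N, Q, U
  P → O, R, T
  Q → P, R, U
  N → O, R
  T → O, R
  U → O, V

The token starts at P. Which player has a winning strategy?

Reacher

A0 = {R}
A1: add {N, P, Q, T} — N (Reacher) has N→R; P (Reacher) has P→R; Q (Reacher) has Q→R; T (Reacher) has T→R.
P ∈ A1, so Reacher can force the target.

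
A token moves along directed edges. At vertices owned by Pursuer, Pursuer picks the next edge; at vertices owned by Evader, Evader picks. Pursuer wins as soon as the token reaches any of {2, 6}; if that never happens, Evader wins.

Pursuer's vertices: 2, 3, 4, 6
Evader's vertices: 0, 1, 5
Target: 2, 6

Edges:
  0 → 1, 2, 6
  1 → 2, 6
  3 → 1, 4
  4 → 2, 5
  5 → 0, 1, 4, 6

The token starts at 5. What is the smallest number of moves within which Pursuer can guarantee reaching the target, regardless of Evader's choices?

A0 = {2, 6}
A1: add {1, 4} — 1 (Evader): all of {2, 6} already in; 4 (Pursuer) has 4→2.
A2: add {0, 3} — 0 (Evader): all of {1, 2, 6} already in; 3 (Pursuer) has 3→1.
A3: add {5} — 5 (Evader): all of {0, 1, 4, 6} already in.
A3 = all vertices. Fixed point.
5 enters the attractor at level 3, so Pursuer can force the target in 3 moves from there.

3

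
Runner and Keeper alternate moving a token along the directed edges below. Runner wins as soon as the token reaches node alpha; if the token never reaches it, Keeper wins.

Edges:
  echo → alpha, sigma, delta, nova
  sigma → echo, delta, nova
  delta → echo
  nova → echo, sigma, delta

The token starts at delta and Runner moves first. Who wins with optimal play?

Keeper

Track states (vertex, player-to-move).
A0 = {(alpha,Runner), (alpha,Keeper)}
A1: add {(echo,Runner)}.
A2: add {(delta,Keeper)}.
A3: add {(sigma,Runner), (nova,Runner)}.
A4 = A3; e.g. (echo,Keeper) stays out. (delta,Runner) never enters ⇒ Keeper avoids the target.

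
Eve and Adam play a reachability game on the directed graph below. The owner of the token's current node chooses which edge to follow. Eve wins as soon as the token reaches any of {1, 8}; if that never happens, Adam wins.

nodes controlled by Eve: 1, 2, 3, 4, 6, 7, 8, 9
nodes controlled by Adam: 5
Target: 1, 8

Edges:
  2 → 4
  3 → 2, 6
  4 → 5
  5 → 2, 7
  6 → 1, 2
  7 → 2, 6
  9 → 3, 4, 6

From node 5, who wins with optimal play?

A0 = {1, 8}
A1: add {6} — 6 (Eve) has 6→1.
A2: add {3, 7, 9} — 3 (Eve) has 3→6; 7 (Eve) has 7→6; 9 (Eve) has 9→6.
A3 = A2; e.g. 2 (Eve) has no edge into A2. Fixed point.
5 never enters the attractor, so Adam can avoid the target forever.

Adam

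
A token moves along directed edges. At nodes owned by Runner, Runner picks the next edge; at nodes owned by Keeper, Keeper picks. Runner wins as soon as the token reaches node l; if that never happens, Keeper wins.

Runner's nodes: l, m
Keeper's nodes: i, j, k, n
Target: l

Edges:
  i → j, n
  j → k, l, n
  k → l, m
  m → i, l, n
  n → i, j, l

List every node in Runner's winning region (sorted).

A0 = {l}
A1: add {m} — m (Runner) has m→l.
A2: add {k} — k (Keeper): all of {l, m} already in.
A3 = A2; e.g. i (Keeper) can still go to j. Fixed point.
Runner's winning region = {k, l, m}.

k, l, m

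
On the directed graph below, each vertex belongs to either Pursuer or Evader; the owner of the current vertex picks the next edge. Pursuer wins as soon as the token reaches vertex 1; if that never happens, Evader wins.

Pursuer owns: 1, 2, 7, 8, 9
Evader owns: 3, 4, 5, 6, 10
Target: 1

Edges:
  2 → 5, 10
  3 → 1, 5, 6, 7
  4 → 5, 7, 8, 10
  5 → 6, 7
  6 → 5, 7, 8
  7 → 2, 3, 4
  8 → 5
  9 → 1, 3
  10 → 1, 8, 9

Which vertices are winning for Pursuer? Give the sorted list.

A0 = {1}
A1: add {9} — 9 (Pursuer) has 9→1.
A2 = A1; e.g. 2 (Pursuer) has no edge into A1. Fixed point.
Pursuer's winning region = {1, 9}.

1, 9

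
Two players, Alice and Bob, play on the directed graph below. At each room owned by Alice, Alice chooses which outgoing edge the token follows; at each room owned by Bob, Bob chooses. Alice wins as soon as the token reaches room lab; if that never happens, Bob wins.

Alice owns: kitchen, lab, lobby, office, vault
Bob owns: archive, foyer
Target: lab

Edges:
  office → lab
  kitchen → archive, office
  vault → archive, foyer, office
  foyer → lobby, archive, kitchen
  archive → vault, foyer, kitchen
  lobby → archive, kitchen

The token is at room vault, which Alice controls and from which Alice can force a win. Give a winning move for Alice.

A0 = {lab}
A1: add {office} — office (Alice) has office→lab.
A2: add {kitchen, vault} — vault (Alice) has vault→office; kitchen (Alice) has kitchen→office.
A3: add {lobby} — lobby (Alice) has lobby→kitchen.
A4 = A3; e.g. archive (Bob) can still go to foyer. Fixed point.
From vault, successor office is in the attractor (rank 1); the other successors archive, foyer are not.

office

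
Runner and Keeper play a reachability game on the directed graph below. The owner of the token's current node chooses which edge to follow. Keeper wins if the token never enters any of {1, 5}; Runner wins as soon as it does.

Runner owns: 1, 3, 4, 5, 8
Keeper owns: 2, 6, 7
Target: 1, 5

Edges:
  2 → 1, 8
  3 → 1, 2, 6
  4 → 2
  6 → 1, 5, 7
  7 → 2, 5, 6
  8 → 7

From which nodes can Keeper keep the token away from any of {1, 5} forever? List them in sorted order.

A0 = {1, 5}
A1: add {3} — 3 (Runner) has 3→1.
A2 = A1; e.g. 2 (Keeper) can still go to 8. Fixed point.
Runner's attractor = {1, 3, 5}; Keeper avoids the target exactly from the complement.

2, 4, 6, 7, 8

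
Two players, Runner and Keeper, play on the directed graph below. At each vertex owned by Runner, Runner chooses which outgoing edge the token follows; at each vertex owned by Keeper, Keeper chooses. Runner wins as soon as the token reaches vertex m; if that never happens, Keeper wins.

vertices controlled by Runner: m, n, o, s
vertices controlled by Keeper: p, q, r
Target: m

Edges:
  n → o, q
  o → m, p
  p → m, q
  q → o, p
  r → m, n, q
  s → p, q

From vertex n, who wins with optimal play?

Runner

A0 = {m}
A1: add {o} — o (Runner) has o→m.
A2: add {n} — n (Runner) has n→o.
A3 = A2; e.g. p (Keeper) can still go to q. Fixed point.
n ∈ A2, so Runner can force the target.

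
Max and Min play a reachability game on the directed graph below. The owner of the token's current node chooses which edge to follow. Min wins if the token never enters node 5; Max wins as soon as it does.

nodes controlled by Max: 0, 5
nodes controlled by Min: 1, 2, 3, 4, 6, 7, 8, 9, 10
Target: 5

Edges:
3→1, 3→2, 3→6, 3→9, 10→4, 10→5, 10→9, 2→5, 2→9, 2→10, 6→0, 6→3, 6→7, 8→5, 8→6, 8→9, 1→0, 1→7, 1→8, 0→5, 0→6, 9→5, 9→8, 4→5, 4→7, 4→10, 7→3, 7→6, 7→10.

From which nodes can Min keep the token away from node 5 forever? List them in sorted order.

A0 = {5}
A1: add {0} — 0 (Max) has 0→5.
A2 = A1; e.g. 1 (Min) can still go to 7. Fixed point.
Max's attractor = {0, 5}; Min avoids the target exactly from the complement.

1, 2, 3, 4, 6, 7, 8, 9, 10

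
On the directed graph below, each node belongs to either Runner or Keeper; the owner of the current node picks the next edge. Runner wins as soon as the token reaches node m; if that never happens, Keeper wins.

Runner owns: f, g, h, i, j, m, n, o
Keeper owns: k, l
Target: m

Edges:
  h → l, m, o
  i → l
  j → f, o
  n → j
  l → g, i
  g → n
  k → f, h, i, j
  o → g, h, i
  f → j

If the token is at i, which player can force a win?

Keeper

A0 = {m}
A1: add {h} — h (Runner) has h→m.
A2: add {o} — o (Runner) has o→h.
A3: add {j} — j (Runner) has j→o.
A4: add {f, n} — f (Runner) has f→j; n (Runner) has n→j.
A5: add {g} — g (Runner) has g→n.
A6 = A5; e.g. i (Runner) has no edge into A5. Fixed point.
i never enters the attractor, so Keeper can avoid the target forever.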